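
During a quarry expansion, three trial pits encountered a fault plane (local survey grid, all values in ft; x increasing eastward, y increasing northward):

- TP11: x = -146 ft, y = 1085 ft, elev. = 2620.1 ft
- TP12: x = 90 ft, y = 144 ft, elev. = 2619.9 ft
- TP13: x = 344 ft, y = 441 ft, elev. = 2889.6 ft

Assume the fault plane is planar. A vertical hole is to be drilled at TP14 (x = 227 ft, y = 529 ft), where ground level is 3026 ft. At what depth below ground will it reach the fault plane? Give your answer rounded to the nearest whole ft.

Let the plane be z = a·x + b·y + c.
TP12−TP11: 236a − 941b = −0.2;  TP13−TP11: 490a − 644b = 269.5.
Solving gives a = 0.82085, b = 0.20608.
Then c = 2620.1 − a·-146 − b·1085 = 2516.35.
At (227, 529): z_contact = 186.3 + 109.0 + 2516.35 = 2811.7 ft.
Depth below ground = 3026 − 2811.7 = 214 ft.

214 ft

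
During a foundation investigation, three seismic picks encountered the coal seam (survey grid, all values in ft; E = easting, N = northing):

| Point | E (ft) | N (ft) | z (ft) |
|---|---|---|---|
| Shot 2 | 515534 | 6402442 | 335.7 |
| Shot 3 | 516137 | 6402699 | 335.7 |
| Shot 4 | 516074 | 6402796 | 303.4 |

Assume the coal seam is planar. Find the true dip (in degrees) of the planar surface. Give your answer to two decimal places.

15.83°

Let the plane be z = a·E + b·N + c.
Shot 3−Shot 2: 603a + 257b = 0;  Shot 4−Shot 2: 540a + 354b = −32.3.
Solving gives a = 0.11115, b = −0.26080.
Gradient magnitude |∇z| = √(a² + b²) = √(0.01235 + 0.06802) = 0.28350.
True dip = arctan(0.28350) = 15.83°, dipping toward NNW (azimuth ≈ 337°).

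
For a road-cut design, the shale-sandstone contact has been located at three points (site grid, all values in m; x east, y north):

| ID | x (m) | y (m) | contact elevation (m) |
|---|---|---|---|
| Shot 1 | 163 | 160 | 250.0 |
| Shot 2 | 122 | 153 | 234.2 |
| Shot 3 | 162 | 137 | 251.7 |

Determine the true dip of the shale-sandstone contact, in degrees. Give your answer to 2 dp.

Let the plane be z = a·x + b·y + c.
Shot 2−Shot 1: −41a − 7b = −15.8;  Shot 3−Shot 1: −1a − 23b = 1.7.
Solving gives a = 0.40096, b = −0.09135.
Gradient magnitude |∇z| = √(a² + b²) = √(0.16077 + 0.00834) = 0.41124.
True dip = arctan(0.41124) = 22.35°, dipping toward WNW (azimuth ≈ 283°).

22.35°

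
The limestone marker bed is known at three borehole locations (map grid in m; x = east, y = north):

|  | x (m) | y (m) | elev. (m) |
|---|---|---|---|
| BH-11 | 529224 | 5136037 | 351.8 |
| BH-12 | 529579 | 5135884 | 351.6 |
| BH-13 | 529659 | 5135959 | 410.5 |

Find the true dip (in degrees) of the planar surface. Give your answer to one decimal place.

30.4°

Two edge vectors: BH-11→BH-12 = (355, -153, -0.2), BH-11→BH-13 = (435, -78, 58.7).
Normal n = (BH-11→BH-12) × (BH-11→BH-13) = (-8996.7, -20925.5, 38865).
So ∂z/∂x = −n_x/n_z = 0.23149 and ∂z/∂y = −n_y/n_z = 0.53842.
Gradient magnitude |∇z| = √(a² + b²) = √(0.05359 + 0.28989) = 0.58607.
True dip = arctan(0.58607) = 30.4°, dipping toward SSW (azimuth ≈ 203°).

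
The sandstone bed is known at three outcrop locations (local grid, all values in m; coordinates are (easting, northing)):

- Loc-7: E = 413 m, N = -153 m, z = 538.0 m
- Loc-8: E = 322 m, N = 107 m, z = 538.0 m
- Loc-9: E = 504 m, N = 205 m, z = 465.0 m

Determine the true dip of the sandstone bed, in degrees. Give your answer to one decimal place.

19.7°

Two edge vectors: Loc-7→Loc-8 = (-91, 260, 0), Loc-7→Loc-9 = (91, 358, -73).
Normal n = (Loc-7→Loc-8) × (Loc-7→Loc-9) = (-18980, -6643, -56238).
So ∂z/∂E = −n_x/n_z = −0.33749 and ∂z/∂N = −n_y/n_z = −0.11812.
Gradient magnitude |∇z| = √(a² + b²) = √(0.11390 + 0.01395) = 0.35757.
True dip = arctan(0.35757) = 19.7°, dipping toward ENE (azimuth ≈ 071°).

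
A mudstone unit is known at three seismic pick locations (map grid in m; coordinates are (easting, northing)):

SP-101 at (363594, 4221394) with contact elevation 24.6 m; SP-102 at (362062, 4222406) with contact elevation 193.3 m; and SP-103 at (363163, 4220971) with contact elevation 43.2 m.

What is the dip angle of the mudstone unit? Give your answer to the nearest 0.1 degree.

5.3°

Two edge vectors: SP-101→SP-102 = (-1532, 1012, 168.7), SP-101→SP-103 = (-431, -423, 18.6).
Normal n = (SP-101→SP-102) × (SP-101→SP-103) = (90183.3, -44214.5, 1084208).
So ∂z/∂E = −n_x/n_z = −0.08318 and ∂z/∂N = −n_y/n_z = 0.04078.
Gradient magnitude |∇z| = √(a² + b²) = √(0.00692 + 0.00166) = 0.09264.
True dip = arctan(0.09264) = 5.3°, dipping toward ESE (azimuth ≈ 116°).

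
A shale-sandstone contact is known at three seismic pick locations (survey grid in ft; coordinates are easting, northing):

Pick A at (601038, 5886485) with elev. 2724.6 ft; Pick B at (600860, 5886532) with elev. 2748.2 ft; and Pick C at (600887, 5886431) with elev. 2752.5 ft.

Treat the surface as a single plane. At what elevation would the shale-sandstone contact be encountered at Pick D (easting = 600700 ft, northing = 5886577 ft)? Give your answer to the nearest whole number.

2769 ft

Two edge vectors: Pick A→Pick B = (-178, 47, 23.6), Pick A→Pick C = (-151, -54, 27.9).
Normal n = (Pick A→Pick B) × (Pick A→Pick C) = (2585.7, 1402.6, 16709).
So ∂z/∂easting = −n_x/n_z = −0.15474894 and ∂z/∂northing = −n_y/n_z = −0.08394279.
Intercept c from Pick A: 2724.6 + 93009.99 + 494127.95 = 589862.54.
At (600700, 5886577): z = −92957.7 − 494135.7 + 589862.54 = 2769.2 ft.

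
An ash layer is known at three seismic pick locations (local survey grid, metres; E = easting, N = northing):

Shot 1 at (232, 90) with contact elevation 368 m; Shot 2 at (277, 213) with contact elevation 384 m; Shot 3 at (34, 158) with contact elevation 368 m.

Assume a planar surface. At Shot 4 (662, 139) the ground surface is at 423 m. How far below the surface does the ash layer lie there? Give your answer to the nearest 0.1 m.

32.3 m

Let the plane be z = a·E + b·N + c.
Shot 2−Shot 1: 45a + 123b = 16;  Shot 3−Shot 1: −198a + 68b = 0.
Solving gives a = 0.03969, b = 0.11556.
Then c = 368 − a·232 − b·90 = 348.39.
At (662, 139): z_contact = 26.27 + 16.06 + 348.39 = 390.73 m.
Depth below ground = 423 − 390.73 = 32.3 m.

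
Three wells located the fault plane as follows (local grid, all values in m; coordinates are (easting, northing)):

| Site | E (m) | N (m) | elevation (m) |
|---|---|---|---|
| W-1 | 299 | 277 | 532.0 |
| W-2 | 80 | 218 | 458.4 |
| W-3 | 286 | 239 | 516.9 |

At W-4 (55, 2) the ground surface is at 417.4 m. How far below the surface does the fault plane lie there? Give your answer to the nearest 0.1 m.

32.5 m

Two edge vectors: W-1→W-2 = (-219, -59, -73.6), W-1→W-3 = (-13, -38, -15.1).
Normal n = (W-1→W-2) × (W-1→W-3) = (-1905.9, -2350.1, 7555).
So ∂z/∂E = −n_x/n_z = 0.25227 and ∂z/∂N = −n_y/n_z = 0.31107.
Intercept c from W-1: 532 − 75.43 − 86.17 = 370.41.
At (55, 2): z_contact = 13.87 + 0.62 + 370.41 = 384.90 m.
Depth below ground = 417.4 − 384.90 = 32.5 m.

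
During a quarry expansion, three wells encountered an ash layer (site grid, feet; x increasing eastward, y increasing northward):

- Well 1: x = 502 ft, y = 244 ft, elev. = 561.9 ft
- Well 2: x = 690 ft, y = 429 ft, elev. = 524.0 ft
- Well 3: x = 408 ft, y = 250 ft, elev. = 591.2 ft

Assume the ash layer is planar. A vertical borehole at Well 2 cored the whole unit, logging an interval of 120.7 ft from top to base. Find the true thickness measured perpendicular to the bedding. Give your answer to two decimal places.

114.87 ft

Let the plane be z = a·x + b·y + c.
Well 2−Well 1: 188a + 185b = −37.9;  Well 3−Well 1: −94a + 6b = 29.3.
Solving gives a = −0.30500, b = 0.10508.
|∇z| = √(a²+b²) = 0.32259, so dip δ = arctan(0.32259) = 17.88°.
True thickness = vertical thickness × cos δ = 120.7 × cos 17.88° = 114.87 ft.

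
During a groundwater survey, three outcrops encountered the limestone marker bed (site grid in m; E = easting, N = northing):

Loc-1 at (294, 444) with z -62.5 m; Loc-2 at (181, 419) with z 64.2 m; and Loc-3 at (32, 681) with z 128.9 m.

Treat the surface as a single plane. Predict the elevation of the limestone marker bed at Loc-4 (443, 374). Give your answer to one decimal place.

Let the plane be z = a·E + b·N + c.
Loc-2−Loc-1: −113a − 25b = 126.7;  Loc-3−Loc-1: −262a + 237b = 191.4.
Solving gives a = −1.04446, b = −0.34704.
Then c = -62.5 − a·294 − b·444 = 398.66.
At (443, 374): z = −462.7 − 129.8 + 398.66 = -193.8 m.

-193.8 m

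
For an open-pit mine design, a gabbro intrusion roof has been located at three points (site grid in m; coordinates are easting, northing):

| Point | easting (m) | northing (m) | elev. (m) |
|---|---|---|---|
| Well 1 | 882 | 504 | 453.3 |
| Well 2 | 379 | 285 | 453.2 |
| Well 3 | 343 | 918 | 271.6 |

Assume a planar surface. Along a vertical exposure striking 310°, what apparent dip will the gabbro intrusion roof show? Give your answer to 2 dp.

15.29°

Two edge vectors: Well 1→Well 2 = (-503, -219, -0.1), Well 1→Well 3 = (-539, 414, -181.7).
Normal n = (Well 1→Well 2) × (Well 1→Well 3) = (39833.7, -91341.2, -326283).
So ∂z/∂easting = −n_x/n_z = 0.12208 and ∂z/∂northing = −n_y/n_z = −0.27994.
Unit vector along 310° is (sin 310°, cos 310°) = (-0.7660, 0.6428).
Slope in that direction = a·(-0.7660) + b·(0.6428) = −0.27347.
Apparent dip = arctan|0.27347| = 15.29° (true dip is 17.0°, so apparent ≤ true as expected).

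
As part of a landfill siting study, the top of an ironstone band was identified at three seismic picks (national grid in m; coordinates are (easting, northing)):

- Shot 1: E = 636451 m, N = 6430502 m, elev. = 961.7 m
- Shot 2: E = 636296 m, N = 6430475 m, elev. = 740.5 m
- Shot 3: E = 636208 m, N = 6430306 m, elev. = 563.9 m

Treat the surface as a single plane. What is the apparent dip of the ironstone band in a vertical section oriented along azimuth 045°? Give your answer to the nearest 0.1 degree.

Two edge vectors: Shot 1→Shot 2 = (-155, -27, -221.2), Shot 1→Shot 3 = (-243, -196, -397.8).
Normal n = (Shot 1→Shot 2) × (Shot 1→Shot 3) = (-32614.6, -7907.4, 23819).
So ∂z/∂E = −n_x/n_z = 1.36927 and ∂z/∂N = −n_y/n_z = 0.33198.
Unit vector along 045° is (sin 45°, cos 45°) = (0.7071, 0.7071).
Slope in that direction = a·(0.7071) + b·(0.7071) = 1.20296.
Apparent dip = arctan|1.20296| = 50.3° (true dip is 54.6°, so apparent ≤ true as expected).

50.3°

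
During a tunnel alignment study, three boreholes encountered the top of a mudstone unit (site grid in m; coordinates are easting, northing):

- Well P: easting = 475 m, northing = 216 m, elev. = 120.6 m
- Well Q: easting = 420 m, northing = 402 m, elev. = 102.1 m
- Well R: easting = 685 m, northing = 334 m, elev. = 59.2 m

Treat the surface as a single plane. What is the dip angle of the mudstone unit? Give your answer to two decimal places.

Two edge vectors: Well P→Well Q = (-55, 186, -18.5), Well P→Well R = (210, 118, -61.4).
Normal n = (Well P→Well Q) × (Well P→Well R) = (-9237.4, -7262, -45550).
So ∂z/∂easting = −n_x/n_z = −0.20280 and ∂z/∂northing = −n_y/n_z = −0.15943.
Gradient magnitude |∇z| = √(a² + b²) = √(0.04113 + 0.02542) = 0.25796.
True dip = arctan(0.25796) = 14.46°, dipping toward NE (azimuth ≈ 052°).

14.46°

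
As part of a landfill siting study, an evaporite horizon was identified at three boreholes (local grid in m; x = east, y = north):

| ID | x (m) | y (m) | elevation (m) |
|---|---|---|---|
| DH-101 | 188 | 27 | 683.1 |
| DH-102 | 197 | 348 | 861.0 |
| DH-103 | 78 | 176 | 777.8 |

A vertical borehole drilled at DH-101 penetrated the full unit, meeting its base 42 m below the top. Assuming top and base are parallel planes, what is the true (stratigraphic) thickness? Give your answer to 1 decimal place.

Let the plane be z = a·x + b·y + c.
DH-102−DH-101: 9a + 321b = 177.9;  DH-103−DH-101: −110a + 149b = 94.7.
Solving gives a = −0.10618, b = 0.55718.
|∇z| = √(a²+b²) = 0.56721, so dip δ = arctan(0.56721) = 29.56°.
True thickness = vertical thickness × cos δ = 42 × cos 29.56° = 36.5 m.

36.5 m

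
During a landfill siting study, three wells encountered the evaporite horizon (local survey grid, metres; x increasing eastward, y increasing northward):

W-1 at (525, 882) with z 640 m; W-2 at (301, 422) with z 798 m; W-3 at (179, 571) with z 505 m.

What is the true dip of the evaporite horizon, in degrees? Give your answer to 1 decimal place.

Two edge vectors: W-1→W-2 = (-224, -460, 158), W-1→W-3 = (-346, -311, -135).
Normal n = (W-1→W-2) × (W-1→W-3) = (111238, -84908, -89496).
So ∂z/∂x = −n_x/n_z = 1.24294 and ∂z/∂y = −n_y/n_z = −0.94874.
Gradient magnitude |∇z| = √(a² + b²) = √(1.54490 + 0.90010) = 1.56365.
True dip = arctan(1.56365) = 57.4°, dipping toward NW (azimuth ≈ 307°).

57.4°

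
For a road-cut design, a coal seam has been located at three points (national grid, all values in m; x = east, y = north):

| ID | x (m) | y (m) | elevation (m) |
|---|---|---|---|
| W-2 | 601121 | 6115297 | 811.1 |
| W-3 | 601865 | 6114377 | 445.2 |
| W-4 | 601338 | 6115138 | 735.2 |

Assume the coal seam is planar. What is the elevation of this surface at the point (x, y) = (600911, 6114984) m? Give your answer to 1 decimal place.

752.9 m

Let the plane be z = a·x + b·y + c.
W-3−W-2: 744a − 920b = −365.9;  W-4−W-2: 217a − 159b = −75.9.
Solving gives a = −0.143217693, b = 0.281897866.
Then c = 811.1 − a·601121 − b·6115297 = −1636986.91.
At (600911, 6114984): z = −86061.1 + 1723800.9 − 1636986.91 = 752.9 m.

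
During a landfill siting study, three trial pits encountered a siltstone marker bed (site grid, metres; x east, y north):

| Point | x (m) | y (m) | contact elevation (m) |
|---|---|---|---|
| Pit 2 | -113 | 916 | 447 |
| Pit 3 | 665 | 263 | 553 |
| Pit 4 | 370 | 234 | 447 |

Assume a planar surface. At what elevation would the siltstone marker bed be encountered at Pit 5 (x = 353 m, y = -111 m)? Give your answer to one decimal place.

359.2 m

Let the plane be z = a·x + b·y + c.
Pit 3−Pit 2: 778a − 653b = 106;  Pit 4−Pit 2: 483a − 682b = 0.
Solving gives a = 0.33593, b = 0.23791.
Then c = 447 − a·-113 − b·916 = 267.03.
At (353, -111): z = 118.6 − 26.4 + 267.03 = 359.2 m.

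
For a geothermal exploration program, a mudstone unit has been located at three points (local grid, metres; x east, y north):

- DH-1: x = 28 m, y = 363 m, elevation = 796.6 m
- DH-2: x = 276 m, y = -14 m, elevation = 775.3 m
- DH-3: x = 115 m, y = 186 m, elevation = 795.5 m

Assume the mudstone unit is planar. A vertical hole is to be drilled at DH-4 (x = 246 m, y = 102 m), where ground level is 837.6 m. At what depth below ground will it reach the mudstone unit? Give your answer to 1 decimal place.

69.7 m

Two edge vectors: DH-1→DH-2 = (248, -377, -21.3), DH-1→DH-3 = (87, -177, -1.1).
Normal n = (DH-1→DH-2) × (DH-1→DH-3) = (-3355.4, -1580.3, -11097).
So ∂z/∂x = −n_x/n_z = −0.30237 and ∂z/∂y = −n_y/n_z = −0.14241.
Intercept c from DH-1: 796.6 + 8.47 + 51.69 = 856.76.
At (246, 102): z_contact = −74.38 − 14.53 + 856.76 = 767.85 m.
Depth below ground = 837.6 − 767.85 = 69.7 m.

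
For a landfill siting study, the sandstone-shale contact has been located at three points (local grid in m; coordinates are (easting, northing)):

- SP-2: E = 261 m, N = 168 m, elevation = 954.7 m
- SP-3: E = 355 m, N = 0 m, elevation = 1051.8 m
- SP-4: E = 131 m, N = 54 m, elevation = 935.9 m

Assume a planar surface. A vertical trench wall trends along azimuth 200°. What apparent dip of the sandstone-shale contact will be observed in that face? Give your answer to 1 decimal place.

Two edge vectors: SP-2→SP-3 = (94, -168, 97.1), SP-2→SP-4 = (-130, -114, -18.8).
Normal n = (SP-2→SP-3) × (SP-2→SP-4) = (14227.8, -10855.8, -32556).
So ∂z/∂E = −n_x/n_z = 0.43703 and ∂z/∂N = −n_y/n_z = −0.33345.
Unit vector along 200° is (sin 200°, cos 200°) = (-0.3420, -0.9397).
Slope in that direction = a·(-0.3420) + b·(-0.9397) = 0.16387.
Apparent dip = arctan|0.16387| = 9.3° (true dip is 28.8°, so apparent ≤ true as expected).

9.3°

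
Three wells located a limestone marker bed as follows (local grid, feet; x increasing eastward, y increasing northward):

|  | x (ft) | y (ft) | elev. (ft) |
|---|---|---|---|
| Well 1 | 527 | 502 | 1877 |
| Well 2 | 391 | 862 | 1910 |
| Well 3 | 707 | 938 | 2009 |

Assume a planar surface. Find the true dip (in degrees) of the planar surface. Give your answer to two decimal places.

Let the plane be z = a·x + b·y + c.
Well 2−Well 1: −136a + 360b = 33;  Well 3−Well 1: 180a + 436b = 132.
Solving gives a = 0.26699, b = 0.19253.
Gradient magnitude |∇z| = √(a² + b²) = √(0.07128 + 0.03707) = 0.32916.
True dip = arctan(0.32916) = 18.22°, dipping toward SW (azimuth ≈ 234°).

18.22°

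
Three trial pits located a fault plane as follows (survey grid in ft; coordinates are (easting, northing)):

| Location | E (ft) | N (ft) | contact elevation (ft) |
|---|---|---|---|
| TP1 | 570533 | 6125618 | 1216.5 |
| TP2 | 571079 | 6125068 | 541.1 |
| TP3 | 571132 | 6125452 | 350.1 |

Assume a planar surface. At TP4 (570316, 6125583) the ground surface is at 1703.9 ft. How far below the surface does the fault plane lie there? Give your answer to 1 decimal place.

146.2 ft

Two edge vectors: TP1→TP2 = (546, -550, -675.4), TP1→TP3 = (599, -166, -866.4).
Normal n = (TP1→TP2) × (TP1→TP3) = (364403.6, 68489.8, 238814).
So ∂z/∂E = −n_x/n_z = −1.525888767 and ∂z/∂N = −n_y/n_z = −0.286791394.
Intercept c from TP1: 1216.5 + 870569.90 + 1756774.53 = 2628560.92.
At (570316, 6125583): z_contact = −870238.78 − 1756764.49 + 2628560.92 = 1557.66 ft.
Depth below ground = 1703.9 − 1557.66 = 146.2 ft.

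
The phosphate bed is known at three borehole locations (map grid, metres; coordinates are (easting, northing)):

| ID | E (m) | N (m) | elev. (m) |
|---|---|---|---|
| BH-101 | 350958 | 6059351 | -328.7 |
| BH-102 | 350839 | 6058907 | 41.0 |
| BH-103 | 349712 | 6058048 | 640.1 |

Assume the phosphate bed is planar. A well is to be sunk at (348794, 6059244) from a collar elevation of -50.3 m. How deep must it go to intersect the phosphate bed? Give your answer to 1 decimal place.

Let the plane be z = a·E + b·N + c.
BH-102−BH-101: −119a − 444b = 369.7;  BH-103−BH-101: −1246a − 1303b = 968.8.
Solving gives a = 0.129523290, b = −0.867372233.
Then c = -328.7 − a·350958 − b·6059351 = 5209926.87.
At (348794, 6059244): z_contact = 45176.95 − 5255620.00 + 5209926.87 = -516.18 m.
Depth below ground = -50.3 − (-516.18) = 465.9 m.

465.9 m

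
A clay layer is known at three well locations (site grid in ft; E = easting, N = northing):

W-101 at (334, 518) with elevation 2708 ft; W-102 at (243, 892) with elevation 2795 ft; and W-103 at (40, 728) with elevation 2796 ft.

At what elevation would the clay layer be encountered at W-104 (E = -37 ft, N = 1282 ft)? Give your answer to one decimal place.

Two edge vectors: W-101→W-102 = (-91, 374, 87), W-101→W-103 = (-294, 210, 88).
Normal n = (W-101→W-102) × (W-101→W-103) = (14642, -17570, 90846).
So ∂z/∂E = −n_x/n_z = −0.161174 and ∂z/∂N = −n_y/n_z = 0.193404.
Intercept c from W-101: 2708 + 53.83 − 100.18 = 2661.65.
At (-37, 1282): z = 6.0 + 247.9 + 2661.65 = 2915.6 ft.

2915.6 ft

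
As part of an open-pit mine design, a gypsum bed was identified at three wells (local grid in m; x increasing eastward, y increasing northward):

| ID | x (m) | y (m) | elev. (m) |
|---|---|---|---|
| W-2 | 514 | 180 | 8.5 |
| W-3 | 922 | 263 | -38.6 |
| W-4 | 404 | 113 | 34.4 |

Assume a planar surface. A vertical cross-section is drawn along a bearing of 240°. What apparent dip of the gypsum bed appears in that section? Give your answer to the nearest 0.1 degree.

Two edge vectors: W-2→W-3 = (408, 83, -47.1), W-2→W-4 = (-110, -67, 25.9).
Normal n = (W-2→W-3) × (W-2→W-4) = (-1006, -5386.2, -18206).
So ∂z/∂x = −n_x/n_z = −0.05526 and ∂z/∂y = −n_y/n_z = −0.29585.
Unit vector along 240° is (sin 240°, cos 240°) = (-0.8660, -0.5000).
Slope in that direction = a·(-0.8660) + b·(-0.5000) = 0.19578.
Apparent dip = arctan|0.19578| = 11.1° (true dip is 16.7°, so apparent ≤ true as expected).

11.1°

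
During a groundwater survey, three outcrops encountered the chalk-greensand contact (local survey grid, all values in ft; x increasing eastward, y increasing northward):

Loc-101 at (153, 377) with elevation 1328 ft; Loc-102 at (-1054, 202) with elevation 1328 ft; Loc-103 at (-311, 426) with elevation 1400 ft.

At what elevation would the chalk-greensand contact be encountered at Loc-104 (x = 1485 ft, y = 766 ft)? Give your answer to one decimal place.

1449.3 ft

Two edge vectors: Loc-101→Loc-102 = (-1207, -175, 0), Loc-101→Loc-103 = (-464, 49, 72).
Normal n = (Loc-101→Loc-102) × (Loc-101→Loc-103) = (-12600, 86904, -140343).
So ∂z/∂x = −n_x/n_z = −0.089780 and ∂z/∂y = −n_y/n_z = 0.619226.
Intercept c from Loc-101: 1328 + 13.74 − 233.45 = 1108.29.
At (1485, 766): z = −133.3 + 474.3 + 1108.29 = 1449.3 ft.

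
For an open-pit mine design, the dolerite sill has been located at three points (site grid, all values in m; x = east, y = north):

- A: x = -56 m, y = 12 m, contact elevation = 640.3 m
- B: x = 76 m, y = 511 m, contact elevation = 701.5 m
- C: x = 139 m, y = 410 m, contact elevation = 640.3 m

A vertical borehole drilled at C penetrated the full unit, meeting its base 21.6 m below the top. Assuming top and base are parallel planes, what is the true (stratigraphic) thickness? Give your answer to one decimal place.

Two edge vectors: A→B = (132, 499, 61.2), A→C = (195, 398, 0).
Normal n = (A→B) × (A→C) = (-24357.6, 11934, -44769).
So ∂z/∂x = −n_x/n_z = −0.54407 and ∂z/∂y = −n_y/n_z = 0.26657.
|∇z| = √(a²+b²) = 0.60587, so dip δ = arctan(0.60587) = 31.21°.
True thickness = vertical thickness × cos δ = 21.6 × cos 31.21° = 18.5 m.

18.5 m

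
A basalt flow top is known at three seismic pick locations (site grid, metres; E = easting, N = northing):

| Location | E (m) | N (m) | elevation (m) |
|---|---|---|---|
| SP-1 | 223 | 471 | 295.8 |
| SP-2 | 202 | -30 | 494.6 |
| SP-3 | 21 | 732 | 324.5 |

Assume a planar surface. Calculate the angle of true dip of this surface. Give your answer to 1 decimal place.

35.9°

Let the plane be z = a·E + b·N + c.
SP-2−SP-1: −21a − 501b = 198.8;  SP-3−SP-1: −202a + 261b = 28.7.
Solving gives a = −0.62114, b = −0.37077.
Gradient magnitude |∇z| = √(a² + b²) = √(0.38582 + 0.13747) = 0.72339.
True dip = arctan(0.72339) = 35.9°, dipping toward ENE (azimuth ≈ 059°).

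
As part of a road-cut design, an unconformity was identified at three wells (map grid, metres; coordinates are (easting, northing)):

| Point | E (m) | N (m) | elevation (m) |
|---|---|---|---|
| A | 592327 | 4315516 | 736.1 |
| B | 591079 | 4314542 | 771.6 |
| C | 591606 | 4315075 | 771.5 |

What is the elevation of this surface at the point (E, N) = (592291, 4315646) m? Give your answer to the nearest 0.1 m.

756.5 m

Two edge vectors: A→B = (-1248, -974, 35.5), A→C = (-721, -441, 35.4).
Normal n = (A→B) × (A→C) = (-18824.1, 18583.7, -151886).
So ∂z/∂E = −n_x/n_z = −0.123935715 and ∂z/∂N = −n_y/n_z = 0.122352949.
Intercept c from A: 736.1 + 73410.47 − 528016.11 = −453869.54.
At (592291, 4315646): z = −73406.0 + 528032.0 − 453869.54 = 756.5 m.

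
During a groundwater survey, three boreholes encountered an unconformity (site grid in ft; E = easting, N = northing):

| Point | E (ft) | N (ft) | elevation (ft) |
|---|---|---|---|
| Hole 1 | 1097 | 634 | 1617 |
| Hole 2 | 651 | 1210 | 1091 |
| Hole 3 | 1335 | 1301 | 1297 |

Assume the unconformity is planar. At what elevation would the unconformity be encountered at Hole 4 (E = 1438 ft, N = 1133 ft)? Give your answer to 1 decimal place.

Let the plane be z = a·E + b·N + c.
Hole 2−Hole 1: −446a + 576b = −526;  Hole 3−Hole 1: 238a + 667b = −320.
Solving gives a = 0.383188, b = −0.616490.
Then c = 1617 − a·1097 − b·634 = 1587.50.
At (1438, 1133): z = 551.0 − 698.5 + 1587.50 = 1440.0 ft.

1440.0 ft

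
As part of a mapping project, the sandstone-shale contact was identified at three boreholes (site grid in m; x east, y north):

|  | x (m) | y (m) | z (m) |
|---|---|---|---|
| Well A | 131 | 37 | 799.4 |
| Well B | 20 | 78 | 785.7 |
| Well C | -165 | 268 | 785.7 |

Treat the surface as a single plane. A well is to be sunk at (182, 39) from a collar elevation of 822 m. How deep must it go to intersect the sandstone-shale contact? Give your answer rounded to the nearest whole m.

Let the plane be z = a·x + b·y + c.
Well B−Well A: −111a + 41b = −13.7;  Well C−Well A: −296a + 231b = −13.7.
Solving gives a = 0.19274, b = 0.18767.
Then c = 799.4 − a·131 − b·37 = 767.21.
At (182, 39): z_contact = 35.1 + 7.3 + 767.21 = 809.6 m.
Depth below ground = 822 − 809.6 = 12 m.

12 m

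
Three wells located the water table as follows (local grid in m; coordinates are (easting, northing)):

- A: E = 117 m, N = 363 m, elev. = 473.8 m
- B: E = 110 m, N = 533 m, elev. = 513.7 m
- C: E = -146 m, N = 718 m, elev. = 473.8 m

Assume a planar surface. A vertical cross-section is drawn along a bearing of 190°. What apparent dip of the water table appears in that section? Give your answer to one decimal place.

16.9°

Two edge vectors: A→B = (-7, 170, 39.9), A→C = (-263, 355, 0).
Normal n = (A→B) × (A→C) = (-14164.5, -10493.7, 42225).
So ∂z/∂E = −n_x/n_z = 0.33545 and ∂z/∂N = −n_y/n_z = 0.24852.
Unit vector along 190° is (sin 190°, cos 190°) = (-0.1736, -0.9848).
Slope in that direction = a·(-0.1736) + b·(-0.9848) = −0.30299.
Apparent dip = arctan|0.30299| = 16.9° (true dip is 22.7°, so apparent ≤ true as expected).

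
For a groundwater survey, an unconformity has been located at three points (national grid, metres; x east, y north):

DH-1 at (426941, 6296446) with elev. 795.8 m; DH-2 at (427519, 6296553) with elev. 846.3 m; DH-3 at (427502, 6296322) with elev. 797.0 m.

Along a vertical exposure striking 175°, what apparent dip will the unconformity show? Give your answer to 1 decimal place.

11.6°

Let the plane be z = a·x + b·y + c.
DH-2−DH-1: 578a + 107b = 50.5;  DH-3−DH-1: 561a − 124b = 1.2.
Solving gives a = 0.04852, b = 0.20985.
Unit vector along 175° is (sin 175°, cos 175°) = (0.0872, -0.9962).
Slope in that direction = a·(0.0872) + b·(-0.9962) = −0.20482.
Apparent dip = arctan|0.20482| = 11.6° (true dip is 12.2°, so apparent ≤ true as expected).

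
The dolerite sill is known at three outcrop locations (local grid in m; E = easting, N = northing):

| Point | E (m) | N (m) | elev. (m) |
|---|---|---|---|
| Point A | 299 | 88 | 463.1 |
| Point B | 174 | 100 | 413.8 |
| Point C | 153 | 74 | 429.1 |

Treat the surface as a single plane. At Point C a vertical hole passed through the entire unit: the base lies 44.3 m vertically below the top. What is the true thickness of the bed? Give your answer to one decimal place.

Let the plane be z = a·E + b·N + c.
Point B−Point A: −125a + 12b = −49.3;  Point C−Point A: −146a − 14b = −34.
Solving gives a = 0.31359, b = −0.84175.
|∇z| = √(a²+b²) = 0.89826, so dip δ = arctan(0.89826) = 41.93°.
True thickness = vertical thickness × cos δ = 44.3 × cos 41.93° = 33.0 m.

33.0 m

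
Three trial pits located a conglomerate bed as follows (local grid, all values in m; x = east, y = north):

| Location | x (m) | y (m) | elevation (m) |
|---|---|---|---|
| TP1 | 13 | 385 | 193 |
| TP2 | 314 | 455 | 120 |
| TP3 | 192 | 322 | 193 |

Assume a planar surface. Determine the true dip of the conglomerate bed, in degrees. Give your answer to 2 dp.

23.74°

Let the plane be z = a·x + b·y + c.
TP2−TP1: 301a + 70b = −73;  TP3−TP1: 179a − 63b = 0.
Solving gives a = −0.14603, b = −0.41492.
Gradient magnitude |∇z| = √(a² + b²) = √(0.02133 + 0.17216) = 0.43987.
True dip = arctan(0.43987) = 23.74°, dipping toward NNE (azimuth ≈ 019°).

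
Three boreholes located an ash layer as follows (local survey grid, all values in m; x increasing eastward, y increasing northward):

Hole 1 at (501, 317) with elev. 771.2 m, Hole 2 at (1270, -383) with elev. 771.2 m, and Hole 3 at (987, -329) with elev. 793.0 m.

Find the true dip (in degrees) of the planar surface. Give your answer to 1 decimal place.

8.2°

Let the plane be z = a·x + b·y + c.
Hole 2−Hole 1: 769a − 700b = 0;  Hole 3−Hole 1: 486a − 646b = 21.8.
Solving gives a = −0.09746, b = −0.10707.
Gradient magnitude |∇z| = √(a² + b²) = √(0.00950 + 0.01146) = 0.14478.
True dip = arctan(0.14478) = 8.2°, dipping toward NE (azimuth ≈ 042°).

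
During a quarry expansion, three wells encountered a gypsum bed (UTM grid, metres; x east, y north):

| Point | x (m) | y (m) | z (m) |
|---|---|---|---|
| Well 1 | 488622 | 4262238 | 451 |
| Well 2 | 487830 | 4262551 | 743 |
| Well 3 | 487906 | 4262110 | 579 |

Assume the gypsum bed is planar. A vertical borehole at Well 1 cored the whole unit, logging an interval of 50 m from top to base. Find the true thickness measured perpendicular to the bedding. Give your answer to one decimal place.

46.3 m

Let the plane be z = a·x + b·y + c.
Well 2−Well 1: −792a + 313b = 292;  Well 3−Well 1: −716a − 128b = 128.
Solving gives a = −0.23792, b = 0.33088.
|∇z| = √(a²+b²) = 0.40754, so dip δ = arctan(0.40754) = 22.17°.
True thickness = vertical thickness × cos δ = 50 × cos 22.17° = 46.3 m.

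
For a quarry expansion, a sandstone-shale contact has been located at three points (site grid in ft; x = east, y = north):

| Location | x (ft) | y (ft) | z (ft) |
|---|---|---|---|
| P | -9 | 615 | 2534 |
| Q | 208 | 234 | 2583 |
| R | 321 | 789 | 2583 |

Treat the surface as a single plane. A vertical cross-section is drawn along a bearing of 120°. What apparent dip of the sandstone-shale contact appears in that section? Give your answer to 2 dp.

9.15°

Two edge vectors: P→Q = (217, -381, 49), P→R = (330, 174, 49).
Normal n = (P→Q) × (P→R) = (-27195, 5537, 163488).
So ∂z/∂x = −n_x/n_z = 0.16634 and ∂z/∂y = −n_y/n_z = −0.03387.
Unit vector along 120° is (sin 120°, cos 120°) = (0.8660, -0.5000).
Slope in that direction = a·(0.8660) + b·(-0.5000) = 0.16099.
Apparent dip = arctan|0.16099| = 9.15° (true dip is 9.6°, so apparent ≤ true as expected).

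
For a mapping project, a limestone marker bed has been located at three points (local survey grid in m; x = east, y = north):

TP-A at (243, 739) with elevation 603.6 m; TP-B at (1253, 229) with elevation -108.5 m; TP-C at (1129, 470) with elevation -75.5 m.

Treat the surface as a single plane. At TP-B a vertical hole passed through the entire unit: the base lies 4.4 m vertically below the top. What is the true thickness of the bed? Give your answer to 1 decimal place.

Two edge vectors: TP-A→TP-B = (1010, -510, -712.1), TP-A→TP-C = (886, -269, -679.1).
Normal n = (TP-A→TP-B) × (TP-A→TP-C) = (154786.1, 54970.4, 180170).
So ∂z/∂x = −n_x/n_z = −0.85911 and ∂z/∂y = −n_y/n_z = −0.30510.
|∇z| = √(a²+b²) = 0.91168, so dip δ = arctan(0.91168) = 42.35°.
True thickness = vertical thickness × cos δ = 4.4 × cos 42.35° = 3.3 m.

3.3 m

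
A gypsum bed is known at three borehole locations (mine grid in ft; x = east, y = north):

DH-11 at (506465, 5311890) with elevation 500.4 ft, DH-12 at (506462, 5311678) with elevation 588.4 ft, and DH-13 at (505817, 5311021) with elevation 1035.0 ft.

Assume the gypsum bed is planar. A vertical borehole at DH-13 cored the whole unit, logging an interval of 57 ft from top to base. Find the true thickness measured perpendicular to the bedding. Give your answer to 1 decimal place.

51.1 ft

Two edge vectors: DH-11→DH-12 = (-3, -212, 88), DH-11→DH-13 = (-648, -869, 534.6).
Normal n = (DH-11→DH-12) × (DH-11→DH-13) = (-36863.2, -55420.2, -134769).
So ∂z/∂x = −n_x/n_z = −0.27353 and ∂z/∂y = −n_y/n_z = −0.41122.
|∇z| = √(a²+b²) = 0.49389, so dip δ = arctan(0.49389) = 26.28°.
True thickness = vertical thickness × cos δ = 57 × cos 26.28° = 51.1 ft.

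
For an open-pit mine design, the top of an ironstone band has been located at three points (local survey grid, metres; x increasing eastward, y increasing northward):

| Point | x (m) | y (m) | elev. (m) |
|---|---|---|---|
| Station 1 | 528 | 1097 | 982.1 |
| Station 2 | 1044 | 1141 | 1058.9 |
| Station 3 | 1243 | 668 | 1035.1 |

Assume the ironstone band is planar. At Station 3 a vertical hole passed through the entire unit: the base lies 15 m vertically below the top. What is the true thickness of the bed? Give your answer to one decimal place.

14.8 m

Let the plane be z = a·x + b·y + c.
Station 2−Station 1: 516a + 44b = 76.8;  Station 3−Station 1: 715a − 429b = 53.
Solving gives a = 0.13954, b = 0.10902.
|∇z| = √(a²+b²) = 0.17708, so dip δ = arctan(0.17708) = 10.04°.
True thickness = vertical thickness × cos δ = 15 × cos 10.04° = 14.8 m.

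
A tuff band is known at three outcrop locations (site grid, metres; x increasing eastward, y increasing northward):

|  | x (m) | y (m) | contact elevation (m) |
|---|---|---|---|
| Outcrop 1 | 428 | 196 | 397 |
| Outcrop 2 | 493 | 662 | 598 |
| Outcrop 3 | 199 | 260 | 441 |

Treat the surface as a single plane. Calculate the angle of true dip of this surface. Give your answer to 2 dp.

24.05°

Let the plane be z = a·x + b·y + c.
Outcrop 2−Outcrop 1: 65a + 466b = 201;  Outcrop 3−Outcrop 1: −229a + 64b = 44.
Solving gives a = −0.06891, b = 0.44094.
Gradient magnitude |∇z| = √(a² + b²) = √(0.00475 + 0.19443) = 0.44629.
True dip = arctan(0.44629) = 24.05°, dipping toward S (azimuth ≈ 171°).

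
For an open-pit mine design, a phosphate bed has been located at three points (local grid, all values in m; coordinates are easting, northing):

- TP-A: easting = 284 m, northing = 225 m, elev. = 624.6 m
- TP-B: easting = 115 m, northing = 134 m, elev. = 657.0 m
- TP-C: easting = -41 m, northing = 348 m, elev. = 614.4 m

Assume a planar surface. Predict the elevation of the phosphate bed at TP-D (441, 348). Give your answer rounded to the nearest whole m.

Two edge vectors: TP-A→TP-B = (-169, -91, 32.4), TP-A→TP-C = (-325, 123, -10.2).
Normal n = (TP-A→TP-B) × (TP-A→TP-C) = (-3057, -12253.8, -50362).
So ∂z/∂easting = −n_x/n_z = −0.06070 and ∂z/∂northing = −n_y/n_z = −0.24331.
Intercept c from TP-A: 624.6 + 17.24 + 54.75 = 696.58.
At (441, 348): z = −26.8 − 84.7 + 696.58 = 585.1 m.

585 m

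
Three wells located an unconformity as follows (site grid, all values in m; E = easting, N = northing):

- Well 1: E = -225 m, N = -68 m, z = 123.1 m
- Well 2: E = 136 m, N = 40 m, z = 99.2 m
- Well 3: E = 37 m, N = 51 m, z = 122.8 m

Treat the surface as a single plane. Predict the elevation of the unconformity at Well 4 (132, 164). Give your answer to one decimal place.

152.0 m

Two edge vectors: Well 1→Well 2 = (361, 108, -23.9), Well 1→Well 3 = (262, 119, -0.3).
Normal n = (Well 1→Well 2) × (Well 1→Well 3) = (2811.7, -6153.5, 14663).
So ∂z/∂E = −n_x/n_z = −0.19175 and ∂z/∂N = −n_y/n_z = 0.41966.
Intercept c from Well 1: 123.1 − 43.14 + 28.54 = 108.49.
At (132, 164): z = −25.3 + 68.8 + 108.49 = 152.0 m.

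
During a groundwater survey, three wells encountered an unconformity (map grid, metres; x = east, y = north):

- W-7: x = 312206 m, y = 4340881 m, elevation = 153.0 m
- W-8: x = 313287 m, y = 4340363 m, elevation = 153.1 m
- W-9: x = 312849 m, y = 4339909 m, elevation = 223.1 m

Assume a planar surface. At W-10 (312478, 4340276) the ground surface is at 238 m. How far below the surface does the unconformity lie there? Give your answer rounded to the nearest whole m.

35 m

Let the plane be z = a·x + b·y + c.
W-8−W-7: 1081a − 518b = 0.1;  W-9−W-7: 643a − 972b = 70.1.
Solving gives a = −0.05046220, b = −0.10550123.
Then c = 153 − a·312206 − b·4340881 = 473875.88.
At (312478, 4340276): z_contact = −15768.3 − 457904.4 + 473875.88 = 203.1 m.
Depth below ground = 238 − 203.1 = 35 m.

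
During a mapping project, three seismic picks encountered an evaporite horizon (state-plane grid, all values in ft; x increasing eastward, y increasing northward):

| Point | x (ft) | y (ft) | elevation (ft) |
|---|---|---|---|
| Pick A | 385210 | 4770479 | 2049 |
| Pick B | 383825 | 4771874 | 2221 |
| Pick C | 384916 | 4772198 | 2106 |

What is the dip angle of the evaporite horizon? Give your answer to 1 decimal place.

Two edge vectors: Pick A→Pick B = (-1385, 1395, 172), Pick A→Pick C = (-294, 1719, 57).
Normal n = (Pick A→Pick B) × (Pick A→Pick C) = (-216153, 28377, -1970685).
So ∂z/∂x = −n_x/n_z = −0.10968 and ∂z/∂y = −n_y/n_z = 0.01440.
Gradient magnitude |∇z| = √(a² + b²) = √(0.01203 + 0.00021) = 0.11063.
True dip = arctan(0.11063) = 6.3°, dipping toward E (azimuth ≈ 097°).

6.3°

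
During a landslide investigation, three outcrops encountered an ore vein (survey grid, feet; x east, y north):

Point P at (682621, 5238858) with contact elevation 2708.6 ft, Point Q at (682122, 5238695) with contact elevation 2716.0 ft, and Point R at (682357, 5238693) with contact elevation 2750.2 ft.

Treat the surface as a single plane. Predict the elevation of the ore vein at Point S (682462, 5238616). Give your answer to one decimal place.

2801.9 ft

Two edge vectors: Point P→Point Q = (-499, -163, 7.4), Point P→Point R = (-264, -165, 41.6).
Normal n = (Point P→Point Q) × (Point P→Point R) = (-5559.8, 18804.8, 39303).
So ∂z/∂x = −n_x/n_z = 0.141459939 and ∂z/∂y = −n_y/n_z = −0.478457115.
Intercept c from Point P: 2708.6 − 96563.53 + 2506568.89 = 2412713.96.
At (682462, 5238616): z = 96541.0 − 2506453.1 + 2412713.96 = 2801.9 ft.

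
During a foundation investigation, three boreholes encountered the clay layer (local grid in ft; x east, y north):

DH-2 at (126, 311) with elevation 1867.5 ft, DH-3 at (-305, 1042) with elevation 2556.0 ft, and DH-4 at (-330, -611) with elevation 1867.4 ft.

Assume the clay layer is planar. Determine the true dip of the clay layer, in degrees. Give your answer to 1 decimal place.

Let the plane be z = a·x + b·y + c.
DH-3−DH-2: −431a + 731b = 688.5;  DH-4−DH-2: −456a − 922b = −0.1.
Solving gives a = −0.86863, b = 0.42971.
Gradient magnitude |∇z| = √(a² + b²) = √(0.75452 + 0.18465) = 0.96911.
True dip = arctan(0.96911) = 44.1°, dipping toward ESE (azimuth ≈ 116°).

44.1°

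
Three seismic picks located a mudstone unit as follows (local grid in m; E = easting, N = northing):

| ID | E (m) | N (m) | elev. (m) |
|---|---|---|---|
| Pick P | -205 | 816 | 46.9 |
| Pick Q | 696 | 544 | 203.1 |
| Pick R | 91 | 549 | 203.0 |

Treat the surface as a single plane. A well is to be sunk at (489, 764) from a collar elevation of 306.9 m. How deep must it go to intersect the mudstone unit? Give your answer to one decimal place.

Two edge vectors: Pick P→Pick Q = (901, -272, 156.2), Pick P→Pick R = (296, -267, 156.1).
Normal n = (Pick P→Pick Q) × (Pick P→Pick R) = (-753.8, -94410.9, -160055).
So ∂z/∂E = −n_x/n_z = −0.00471 and ∂z/∂N = −n_y/n_z = −0.58987.
Intercept c from Pick P: 46.9 − 0.97 + 481.33 = 527.26.
At (489, 764): z_contact = −2.30 − 450.66 + 527.26 = 74.30 m.
Depth below ground = 306.9 − 74.30 = 232.6 m.

232.6 m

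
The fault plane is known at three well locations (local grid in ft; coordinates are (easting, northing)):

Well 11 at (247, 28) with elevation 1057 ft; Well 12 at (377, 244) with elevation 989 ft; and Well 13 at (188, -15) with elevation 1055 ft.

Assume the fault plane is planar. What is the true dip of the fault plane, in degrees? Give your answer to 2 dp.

Let the plane be z = a·E + b·N + c.
Well 12−Well 11: 130a + 216b = −68;  Well 13−Well 11: −59a − 43b = −2.
Solving gives a = 0.46911, b = −0.59715.
Gradient magnitude |∇z| = √(a² + b²) = √(0.22006 + 0.35659) = 0.75937.
True dip = arctan(0.75937) = 37.21°, dipping toward NW (azimuth ≈ 322°).

37.21°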